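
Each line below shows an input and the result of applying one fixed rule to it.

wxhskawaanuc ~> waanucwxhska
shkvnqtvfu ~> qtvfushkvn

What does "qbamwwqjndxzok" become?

In each case the input is transformed by: swap the front and back halves of the string.
Doing the same to "qbamwwqjndxzok": "jndxzokqbamwwq".

jndxzokqbamwwq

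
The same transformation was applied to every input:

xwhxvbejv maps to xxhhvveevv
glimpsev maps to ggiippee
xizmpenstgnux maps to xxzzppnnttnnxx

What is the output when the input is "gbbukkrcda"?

The pattern: keep every other character starting from the first (positions 1st, 3rd, 5th, ...), then double every character.
"gbbukkrcda" → "gbkrd" → "ggbbkkrrdd".

ggbbkkrrdd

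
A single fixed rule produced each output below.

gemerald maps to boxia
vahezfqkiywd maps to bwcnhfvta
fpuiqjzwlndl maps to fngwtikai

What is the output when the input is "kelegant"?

bdxkq

Each output is the input with this applied: shift every letter 3 places backward in the alphabet (wrapping around), then delete the first 3 characters.
"kelegant" → "hbibdxkq" → "bdxkq".
(Check on "fpuiqjzwlndl": → "cmrfngwtikai" → "fngwtikai" ✓)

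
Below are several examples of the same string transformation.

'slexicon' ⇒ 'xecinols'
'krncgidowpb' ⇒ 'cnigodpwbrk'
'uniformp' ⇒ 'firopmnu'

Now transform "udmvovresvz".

vmvoervszdu

The rule is to swap each adjacent pair of characters (1↔2, 3↔4, ...), then move the first 2 characters to the end (rotate left by 2).
Working it through for "udmvovresvz": intermediate "duvmvoervsz", final "vmvoervszdu".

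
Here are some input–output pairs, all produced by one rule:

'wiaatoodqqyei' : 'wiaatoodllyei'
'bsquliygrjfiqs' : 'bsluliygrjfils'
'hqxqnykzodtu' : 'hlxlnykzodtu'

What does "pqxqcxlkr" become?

plxlcxlkr

Looking at the pairs, the operation is to replace every "q" with "l".
Applying that to "pqxqcxlkr" gives "plxlcxlkr".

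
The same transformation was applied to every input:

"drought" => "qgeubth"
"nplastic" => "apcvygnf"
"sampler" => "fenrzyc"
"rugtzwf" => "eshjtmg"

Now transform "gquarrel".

Looking at the pairs, the operation is to take characters alternately from the front and the back (1st, last, 2nd, 2nd-last, ...), then shift every letter 13 places forward in the alphabet (wrapping around) — i.e. ROT13.
On "gquarrel" that produces "tydrhene".

tydrhene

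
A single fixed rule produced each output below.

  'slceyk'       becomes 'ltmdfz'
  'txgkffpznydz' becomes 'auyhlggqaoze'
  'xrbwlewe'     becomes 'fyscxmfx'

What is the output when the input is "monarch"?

The rule is to shift every letter 1 place forward in the alphabet (wrapping around), then move the last character to the front.
So "monarch" becomes "inpobsd".

inpobsd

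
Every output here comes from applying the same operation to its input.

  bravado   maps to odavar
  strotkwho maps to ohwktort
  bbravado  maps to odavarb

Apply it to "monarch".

Rule — delete the first character, then reverse the string.
Starting from "monarch": after the first operation, "onarch"; after the second, "hcrano".

hcrano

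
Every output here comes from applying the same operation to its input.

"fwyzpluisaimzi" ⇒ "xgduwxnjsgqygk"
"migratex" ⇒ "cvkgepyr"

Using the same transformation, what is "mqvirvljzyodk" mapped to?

bikotgptjhxwm

The rule is to shift every letter 2 places backward in the alphabet (wrapping around), then move the last 2 characters to the front (rotate right by 2).
Starting from "mqvirvljzyodk": after the first operation, "kotgptjhxwmbi"; after the second, "bikotgptjhxwm".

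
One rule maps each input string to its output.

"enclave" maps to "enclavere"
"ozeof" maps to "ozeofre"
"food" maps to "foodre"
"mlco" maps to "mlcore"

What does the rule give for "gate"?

gatere

The pattern: append "re".
Applying that to "gate" gives "gatere".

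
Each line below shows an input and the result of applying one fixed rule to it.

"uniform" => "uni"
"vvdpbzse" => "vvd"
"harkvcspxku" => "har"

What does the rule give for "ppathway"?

ppa

Each output is the input with this applied: keep only the first 3 characters.
Doing the same to "ppathway": "ppa".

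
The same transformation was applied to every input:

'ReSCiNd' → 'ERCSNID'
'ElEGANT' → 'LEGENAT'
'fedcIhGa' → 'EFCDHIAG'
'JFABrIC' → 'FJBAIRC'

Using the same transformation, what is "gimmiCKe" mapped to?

What's happening: swap each adjacent pair of characters (1↔2, 3↔4, ...), then convert every letter to uppercase.
For "gimmiCKe", step one produces "igmmCieK"; step two turns that into "IGMMCIEK".

IGMMCIEK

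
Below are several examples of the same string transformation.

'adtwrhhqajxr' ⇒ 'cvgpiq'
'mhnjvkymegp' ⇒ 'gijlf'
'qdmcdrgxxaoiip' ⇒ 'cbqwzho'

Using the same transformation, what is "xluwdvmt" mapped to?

kvus

What's happening: keep every other character starting from the second (positions 2nd, 4th, 6th, ...), then shift every letter 1 place backward in the alphabet (wrapping around).
On "xluwdvmt": the first step gives "lwvt", and the second then gives "kvus".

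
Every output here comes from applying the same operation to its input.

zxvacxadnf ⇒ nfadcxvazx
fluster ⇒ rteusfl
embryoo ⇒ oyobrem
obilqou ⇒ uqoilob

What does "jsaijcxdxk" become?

Rule — swap each adjacent pair of characters (1↔2, 3↔4, ...), then reverse the string.
For "jsaijcxdxk" the result is "xkxdjcaijs".

xkxdjcaijs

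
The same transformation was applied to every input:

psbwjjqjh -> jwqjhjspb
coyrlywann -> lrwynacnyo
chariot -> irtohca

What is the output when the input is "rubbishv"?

The transformation: move the first 3 characters to the end (rotate left by 3), then swap each adjacent pair of characters (1↔2, 3↔4, ...).
On "rubbishv": the first step gives "bishvrub", and the second then gives "ibhsrvbu".

ibhsrvbu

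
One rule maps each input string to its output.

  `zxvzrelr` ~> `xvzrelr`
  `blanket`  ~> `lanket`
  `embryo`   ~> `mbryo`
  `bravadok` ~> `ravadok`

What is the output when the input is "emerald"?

merald

Each output is the input with this applied: delete the first character.
"emerald" → "merald".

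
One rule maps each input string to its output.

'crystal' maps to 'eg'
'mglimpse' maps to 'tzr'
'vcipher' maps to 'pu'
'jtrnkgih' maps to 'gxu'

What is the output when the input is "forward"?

Each output is the input with this applied: shift every letter 13 places forward in the alphabet (wrapping around) — i.e. ROT13, then keep one character in every 3, starting at position 2 (positions 2nd, 5th, 8th, ...).
On "forward": the first step gives "sbejneq", and the second then gives "bn".
(Check on "crystal": → "pelfgny" → "eg" ✓)

bn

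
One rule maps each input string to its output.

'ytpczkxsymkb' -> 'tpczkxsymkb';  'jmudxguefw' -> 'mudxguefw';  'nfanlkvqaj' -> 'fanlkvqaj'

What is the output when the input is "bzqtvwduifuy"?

The transformation: delete the first character.
Applying that to "bzqtvwduifuy" gives "zqtvwduifuy".

zqtvwduifuy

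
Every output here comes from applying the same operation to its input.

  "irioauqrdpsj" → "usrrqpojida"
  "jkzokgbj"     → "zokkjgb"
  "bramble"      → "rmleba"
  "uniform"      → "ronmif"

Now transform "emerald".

In each case the input is transformed by: delete the first character, then sort the characters into reverse alphabetical order.
On "emerald": the first step gives "merald", and the second then gives "rmleda".

rmleda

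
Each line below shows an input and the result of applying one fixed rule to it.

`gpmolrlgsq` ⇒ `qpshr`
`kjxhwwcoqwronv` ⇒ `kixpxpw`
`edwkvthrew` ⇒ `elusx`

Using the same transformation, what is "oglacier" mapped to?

hbjs

In each case the input is transformed by: keep every other character starting from the second (positions 2nd, 4th, 6th, ...), then shift every letter 1 place forward in the alphabet (wrapping around).
"oglacier" → "gair" → "hbjs".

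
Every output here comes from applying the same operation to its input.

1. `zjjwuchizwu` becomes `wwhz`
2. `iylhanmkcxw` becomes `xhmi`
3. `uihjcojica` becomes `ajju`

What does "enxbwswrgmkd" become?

mbwe

Each output is the input with this applied: keep one character in every 3, starting at position 1 (positions 1st, 4th, 7th, ...), then swap the first and last characters.
"enxbwswrgmkd" → "ebwm" → "mbwe".
(Check on "iylhanmkcxw": → "ihmx" → "xhmi" ✓)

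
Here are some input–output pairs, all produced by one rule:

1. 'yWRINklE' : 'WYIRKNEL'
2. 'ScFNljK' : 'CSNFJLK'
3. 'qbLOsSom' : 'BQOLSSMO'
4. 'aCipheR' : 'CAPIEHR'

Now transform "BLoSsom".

LBSOOSM

In each case the input is transformed by: swap each adjacent pair of characters (1↔2, 3↔4, ...), then convert every letter to uppercase.
"BLoSsom" → "LBSoosm" → "LBSOOSM".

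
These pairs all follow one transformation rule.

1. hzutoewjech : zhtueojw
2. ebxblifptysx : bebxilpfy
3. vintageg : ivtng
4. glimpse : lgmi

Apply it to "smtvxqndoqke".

msvtqxdnq

The rule is to swap each adjacent pair of characters (1↔2, 3↔4, ...), then delete the last 3 characters.
"smtvxqndoqke" → "msvtqxdnq".
(Check on "glimpse": → "lgmispe" → "lgmi" ✓)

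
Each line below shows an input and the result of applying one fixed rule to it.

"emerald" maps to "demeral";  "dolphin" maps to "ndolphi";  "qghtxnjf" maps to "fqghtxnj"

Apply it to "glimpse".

Each output is the input with this applied: move the last character to the front.
So "glimpse" becomes "eglimps".

eglimps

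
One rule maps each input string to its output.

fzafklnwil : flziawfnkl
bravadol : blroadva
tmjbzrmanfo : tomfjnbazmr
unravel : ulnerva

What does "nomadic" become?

Each output is the input with this applied: take characters alternately from the front and the back (1st, last, 2nd, 2nd-last, ...).
So "nomadic" becomes "ncoimda".

ncoimda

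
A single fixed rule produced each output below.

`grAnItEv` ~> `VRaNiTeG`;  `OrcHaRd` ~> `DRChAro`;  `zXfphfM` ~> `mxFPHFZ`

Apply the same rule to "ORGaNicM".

Each output is the input with this applied: swap the first and last characters, then flip the case of every letter.
For "ORGaNicM", step one produces "MRGaNicO"; step two turns that into "mrgAnICo".

mrgAnICo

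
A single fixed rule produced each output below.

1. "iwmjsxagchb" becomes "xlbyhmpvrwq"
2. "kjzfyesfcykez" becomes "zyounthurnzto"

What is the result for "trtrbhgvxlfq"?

igigqwvkmauf

The pattern: shift every letter 11 places backward in the alphabet (wrapping around).
"trtrbhgvxlfq" → "igigqwvkmauf".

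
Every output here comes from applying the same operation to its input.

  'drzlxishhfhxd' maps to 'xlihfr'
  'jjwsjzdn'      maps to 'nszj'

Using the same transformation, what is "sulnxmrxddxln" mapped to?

Each output is the input with this applied: keep every other character starting from the second (positions 2nd, 4th, 6th, ...), then swap the first and last characters.
For "sulnxmrxddxln", step one produces "unmxdl"; step two turns that into "lnmxdu".

lnmxdu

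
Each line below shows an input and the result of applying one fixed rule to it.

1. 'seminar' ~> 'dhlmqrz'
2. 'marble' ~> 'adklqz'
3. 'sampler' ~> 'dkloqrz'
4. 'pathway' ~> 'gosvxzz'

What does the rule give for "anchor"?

What's happening: shift every letter 1 place backward in the alphabet (wrapping around), then sort the characters into alphabetical order.
Working it through for "anchor": intermediate "zmbgnq", final "bgmnqz".

bgmnqz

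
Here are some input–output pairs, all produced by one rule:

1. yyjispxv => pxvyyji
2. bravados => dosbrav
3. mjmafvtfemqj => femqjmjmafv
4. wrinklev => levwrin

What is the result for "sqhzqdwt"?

dwtsqhz

The rule is to swap the front and back halves of the string, then delete the first character.
On "sqhzqdwt": the first step gives "qdwtsqhz", and the second then gives "dwtsqhz".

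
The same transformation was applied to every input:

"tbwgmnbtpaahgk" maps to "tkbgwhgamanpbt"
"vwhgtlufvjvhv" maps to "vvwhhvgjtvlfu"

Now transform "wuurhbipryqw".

Rule — take characters alternately from the front and the back (1st, last, 2nd, 2nd-last, ...).
For "wuurhbipryqw" the result is "wwuquyrrhpbi".

wwuquyrrhpbi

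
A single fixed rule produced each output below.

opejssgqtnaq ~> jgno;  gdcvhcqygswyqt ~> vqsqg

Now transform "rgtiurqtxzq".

What's happening: keep one character in every 3, starting at position 1 (positions 1st, 4th, 7th, ...), then move the first character to the end.
"rgtiurqtxzq" → "riqz" → "iqzr".

iqzr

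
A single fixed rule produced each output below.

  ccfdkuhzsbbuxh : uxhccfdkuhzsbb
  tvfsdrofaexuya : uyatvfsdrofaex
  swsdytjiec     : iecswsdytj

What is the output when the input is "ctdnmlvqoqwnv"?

The pattern: move the last 3 characters to the front (rotate right by 3).
On "ctdnmlvqoqwnv" that produces "wnvctdnmlvqoq".

wnvctdnmlvqoq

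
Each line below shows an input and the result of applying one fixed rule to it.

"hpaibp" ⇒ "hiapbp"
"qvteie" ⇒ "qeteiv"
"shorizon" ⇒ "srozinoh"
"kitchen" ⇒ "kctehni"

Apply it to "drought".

Looking at the pairs, the operation is to swap each adjacent pair of characters (1↔2, 3↔4, ...), then move the first character to the end.
"drought" → "rduohgt" → "duohgtr".

duohgtr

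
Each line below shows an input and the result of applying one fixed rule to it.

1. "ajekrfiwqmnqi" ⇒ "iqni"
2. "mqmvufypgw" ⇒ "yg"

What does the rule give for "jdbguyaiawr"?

aar

The pattern: keep every other character starting from the first (positions 1st, 3rd, 5th, ...), then delete the first 3 characters.
Applying both steps to "jdbguyaiawr": "jbuaar", then "aar".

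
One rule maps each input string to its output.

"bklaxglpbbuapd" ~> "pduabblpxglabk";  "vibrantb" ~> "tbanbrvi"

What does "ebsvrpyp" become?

The transformation: swap each adjacent pair of characters (1↔2, 3↔4, ...), then reverse the string.
Applying that to "ebsvrpyp" gives "yprpsveb".

yprpsveb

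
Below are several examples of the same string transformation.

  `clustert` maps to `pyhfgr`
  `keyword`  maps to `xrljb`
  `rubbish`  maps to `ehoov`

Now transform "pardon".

cneq

Each output is the input with this applied: delete the last 2 characters, then shift every letter 13 places forward in the alphabet (wrapping around) — i.e. ROT13.
"pardon" → "pard" → "cneq".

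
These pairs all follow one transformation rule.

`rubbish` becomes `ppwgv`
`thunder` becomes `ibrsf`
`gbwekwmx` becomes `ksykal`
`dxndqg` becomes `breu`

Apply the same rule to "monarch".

The pattern: delete the first 2 characters, then shift every letter 12 places backward in the alphabet (wrapping around).
Starting from "monarch": after the first operation, "narch"; after the second, "bofqv".
(Check on "gbwekwmx": → "wekwmx" → "ksykal" ✓)

bofqv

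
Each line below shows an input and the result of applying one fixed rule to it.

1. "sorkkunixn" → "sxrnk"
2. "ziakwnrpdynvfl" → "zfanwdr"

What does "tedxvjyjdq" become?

tddyv

What's happening: keep every other character starting from the first (positions 1st, 3rd, 5th, ...), then take characters alternately from the front and the back (1st, last, 2nd, 2nd-last, ...).
Working it through for "tedxvjyjdq": intermediate "tdvyd", final "tddyv".
(Check on "ziakwnrpdynvfl": → "zawrdnf" → "zfanwdr" ✓)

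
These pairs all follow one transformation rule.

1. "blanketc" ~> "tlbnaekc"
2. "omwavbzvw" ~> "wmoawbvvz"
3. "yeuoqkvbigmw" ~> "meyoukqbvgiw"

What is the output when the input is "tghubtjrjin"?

What's happening: swap each adjacent pair of characters (1↔2, 3↔4, ...), then move the last character to the front.
On "tghubtjrjin": the first step gives "gtuhtbrjijn", and the second then gives "ngtuhtbrjij".
(Check on "yeuoqkvbigmw": → "eyoukqbvgiwm" → "meyoukqbvgiw" ✓)

ngtuhtbrjij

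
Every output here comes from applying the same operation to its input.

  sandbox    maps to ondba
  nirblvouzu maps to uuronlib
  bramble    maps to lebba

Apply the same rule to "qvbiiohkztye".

The pattern: sort the characters into reverse alphabetical order, then delete the first 2 characters.
On "qvbiiohkztye": the first step gives "zyvtqokiiheb", and the second then gives "vtqokiiheb".
(Check on "sandbox": → "xsondba" → "ondba" ✓)

vtqokiiheb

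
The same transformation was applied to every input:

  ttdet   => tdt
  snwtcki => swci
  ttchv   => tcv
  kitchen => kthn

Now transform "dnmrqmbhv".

dmqbv

The pattern: keep every other character starting from the first (positions 1st, 3rd, 5th, ...).
"dnmrqmbhv" → "dmqbv".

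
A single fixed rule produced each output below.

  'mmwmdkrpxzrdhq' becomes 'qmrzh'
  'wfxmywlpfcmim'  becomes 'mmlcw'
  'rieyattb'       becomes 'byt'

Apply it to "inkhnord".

dhr

Each output is the input with this applied: swap the first and last characters, then keep one character in every 3, starting at position 1 (positions 1st, 4th, 7th, ...).
Starting from "inkhnord": after the first operation, "dnkhnori"; after the second, "dhr".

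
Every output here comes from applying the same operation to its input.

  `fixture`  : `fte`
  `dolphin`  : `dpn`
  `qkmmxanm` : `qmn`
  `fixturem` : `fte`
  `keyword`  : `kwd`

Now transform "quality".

The rule is to keep one character in every 3, starting at position 1 (positions 1st, 4th, 7th, ...).
Doing the same to "quality": "qly".

qly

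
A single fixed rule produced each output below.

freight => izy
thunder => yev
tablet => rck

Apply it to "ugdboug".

xsl

Looking at the pairs, the operation is to shift every letter 9 places backward in the alphabet (wrapping around), then keep every other character starting from the second (positions 2nd, 4th, 6th, ...).
Working it through for "ugdboug": intermediate "lxusflx", final "xsl".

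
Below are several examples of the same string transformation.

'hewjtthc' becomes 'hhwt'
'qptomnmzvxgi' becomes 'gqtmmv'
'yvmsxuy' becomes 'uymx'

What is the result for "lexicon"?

olxc

In each case the input is transformed by: move the last 2 characters to the front (rotate right by 2), then keep every other character starting from the first (positions 1st, 3rd, 5th, ...).
Applying both steps to "lexicon": "onlexic", then "olxc".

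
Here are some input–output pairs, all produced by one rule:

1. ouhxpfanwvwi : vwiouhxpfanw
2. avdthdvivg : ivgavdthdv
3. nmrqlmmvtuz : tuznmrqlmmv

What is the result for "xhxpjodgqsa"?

The transformation: move the last 3 characters to the front (rotate right by 3).
Applying that to "xhxpjodgqsa" gives "qsaxhxpjodg".

qsaxhxpjodg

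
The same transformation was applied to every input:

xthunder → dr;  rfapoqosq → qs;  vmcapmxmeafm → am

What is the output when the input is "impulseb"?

Looking at the pairs, the operation is to keep every other character starting from the second (positions 2nd, 4th, 6th, ...), then keep only the last 2 characters.
"impulseb" → "musb" → "sb".

sb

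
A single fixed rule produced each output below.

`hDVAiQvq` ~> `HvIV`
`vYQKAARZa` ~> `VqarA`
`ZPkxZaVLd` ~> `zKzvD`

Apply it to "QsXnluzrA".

Looking at the pairs, the operation is to keep every other character starting from the first (positions 1st, 3rd, 5th, ...), then flip the case of every letter.
Starting from "QsXnluzrA": after the first operation, "QXlzA"; after the second, "qxLZa".
(Check on "hDVAiQvq": → "hViv" → "HvIV" ✓)

qxLZa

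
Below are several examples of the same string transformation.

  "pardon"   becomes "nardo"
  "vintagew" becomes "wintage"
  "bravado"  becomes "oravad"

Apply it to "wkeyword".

dkeywor

Looking at the pairs, the operation is to delete the first character, then move the last character to the front.
Starting from "wkeyword": after the first operation, "keyword"; after the second, "dkeywor".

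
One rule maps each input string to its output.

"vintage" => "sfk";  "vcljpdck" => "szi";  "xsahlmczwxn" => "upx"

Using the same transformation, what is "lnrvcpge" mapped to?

In each case the input is transformed by: shift every letter 3 places backward in the alphabet (wrapping around), then keep only the first 3 characters.
Starting from "lnrvcpge": after the first operation, "ikoszmdb"; after the second, "iko".

iko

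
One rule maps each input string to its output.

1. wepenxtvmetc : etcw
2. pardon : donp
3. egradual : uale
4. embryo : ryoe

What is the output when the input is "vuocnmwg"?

mwgv

In each case the input is transformed by: move the last 3 characters to the front (rotate right by 3), then keep only the first 4 characters.
Applying both steps to "vuocnmwg": "mwgvuocn", then "mwgv".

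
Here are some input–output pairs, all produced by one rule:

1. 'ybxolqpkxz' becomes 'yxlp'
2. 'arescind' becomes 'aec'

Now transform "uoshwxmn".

usw

Looking at the pairs, the operation is to delete the last 3 characters, then keep every other character starting from the first (positions 1st, 3rd, 5th, ...).
For "uoshwxmn", step one produces "uoshw"; step two turns that into "usw".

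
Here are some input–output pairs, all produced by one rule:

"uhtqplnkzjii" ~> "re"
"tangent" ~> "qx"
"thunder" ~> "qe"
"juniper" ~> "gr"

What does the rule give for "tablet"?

qx

The rule is to shift every letter 3 places backward in the alphabet (wrapping around), then keep only the first 2 characters.
For "tablet", step one produces "qxyibq"; step two turns that into "qx".
(Check on "uhtqplnkzjii": → "reqnmikhwgff" → "re" ✓)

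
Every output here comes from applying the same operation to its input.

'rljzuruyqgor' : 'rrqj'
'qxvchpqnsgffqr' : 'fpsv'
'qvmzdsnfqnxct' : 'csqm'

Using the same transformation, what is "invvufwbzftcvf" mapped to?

Rule — keep one character in every 3, starting at position 3 (positions 3rd, 6th, 9th, ...), then swap the first and last characters.
For "invvufwbzftcvf", step one produces "vfzc"; step two turns that into "cfzv".

cfzv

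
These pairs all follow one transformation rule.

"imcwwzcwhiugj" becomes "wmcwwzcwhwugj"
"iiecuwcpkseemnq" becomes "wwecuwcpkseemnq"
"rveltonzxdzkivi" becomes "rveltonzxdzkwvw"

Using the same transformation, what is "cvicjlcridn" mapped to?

The pattern: replace every "i" with "w".
On "cvicjlcridn" that produces "cvwcjlcrwdn".

cvwcjlcrwdn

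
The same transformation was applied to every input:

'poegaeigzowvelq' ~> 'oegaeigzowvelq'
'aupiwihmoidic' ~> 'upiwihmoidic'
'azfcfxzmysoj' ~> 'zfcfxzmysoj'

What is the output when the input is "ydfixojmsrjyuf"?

In each case the input is transformed by: delete the first character.
For "ydfixojmsrjyuf" the result is "dfixojmsrjyuf".

dfixojmsrjyuf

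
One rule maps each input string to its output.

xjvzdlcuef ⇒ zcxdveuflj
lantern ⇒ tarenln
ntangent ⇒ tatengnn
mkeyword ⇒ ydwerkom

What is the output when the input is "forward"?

Each output is the input with this applied: sort the characters into reverse alphabetical order, then take characters alternately from the front and the back (1st, last, 2nd, 2nd-last, ...).
Applying both steps to "forward": "wrrofda", then "wardrfo".

wardrfo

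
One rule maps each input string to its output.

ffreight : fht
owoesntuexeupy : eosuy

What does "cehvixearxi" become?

Rule — sort the characters into alphabetical order, then keep one character in every 3, starting at position 2 (positions 2nd, 5th, 8th, ...).
Working it through for "cehvixearxi": intermediate "aceehiirvxx", final "chrx".

chrx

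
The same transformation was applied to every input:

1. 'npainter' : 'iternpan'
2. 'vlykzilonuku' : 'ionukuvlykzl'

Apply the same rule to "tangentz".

gntztane

The transformation: swap the front and back halves of the string, then swap the first and last characters.
"tangentz" → "entztang" → "gntztane".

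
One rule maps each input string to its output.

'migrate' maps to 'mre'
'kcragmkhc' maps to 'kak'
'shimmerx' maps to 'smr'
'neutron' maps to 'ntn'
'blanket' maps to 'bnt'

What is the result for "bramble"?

bme

Each output is the input with this applied: keep one character in every 3, starting at position 1 (positions 1st, 4th, 7th, ...).
Doing the same to "bramble": "bme".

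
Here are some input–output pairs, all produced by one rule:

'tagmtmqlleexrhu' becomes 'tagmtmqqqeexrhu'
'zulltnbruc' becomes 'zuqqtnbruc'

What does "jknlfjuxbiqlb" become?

jknqfjuxbiqqb

Rule — replace every "l" with "q".
"jknlfjuxbiqlb" → "jknqfjuxbiqqb".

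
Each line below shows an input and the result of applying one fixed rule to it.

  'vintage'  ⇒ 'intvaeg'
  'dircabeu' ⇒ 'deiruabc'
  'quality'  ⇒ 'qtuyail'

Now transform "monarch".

mnorach

In each case the input is transformed by: sort the characters into alphabetical order, then move the first 3 characters to the end (rotate left by 3).
Starting from "monarch": after the first operation, "achmnor"; after the second, "mnorach".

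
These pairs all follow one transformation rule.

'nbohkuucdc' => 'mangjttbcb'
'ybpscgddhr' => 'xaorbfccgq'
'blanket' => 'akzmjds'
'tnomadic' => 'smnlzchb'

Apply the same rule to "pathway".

Rule — shift every letter 1 place backward in the alphabet (wrapping around).
On "pathway" that produces "ozsgvzx".

ozsgvzx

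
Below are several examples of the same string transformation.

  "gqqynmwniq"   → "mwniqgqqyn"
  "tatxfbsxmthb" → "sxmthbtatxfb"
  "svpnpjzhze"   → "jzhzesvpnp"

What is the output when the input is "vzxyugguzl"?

The rule is to swap the front and back halves of the string.
On "vzxyugguzl" that produces "gguzlvzxyu".

gguzlvzxyu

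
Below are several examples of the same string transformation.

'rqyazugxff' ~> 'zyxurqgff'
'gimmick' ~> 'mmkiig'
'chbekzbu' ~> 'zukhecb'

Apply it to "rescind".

srnied

The rule is to sort the characters into reverse alphabetical order, then delete the last character.
Starting from "rescind": after the first operation, "srniedc"; after the second, "srnied".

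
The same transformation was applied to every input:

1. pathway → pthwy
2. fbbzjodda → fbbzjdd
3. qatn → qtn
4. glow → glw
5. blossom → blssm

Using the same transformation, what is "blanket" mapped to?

blnkt

In each case the input is transformed by: remove every vowel.
"blanket" → "blnkt".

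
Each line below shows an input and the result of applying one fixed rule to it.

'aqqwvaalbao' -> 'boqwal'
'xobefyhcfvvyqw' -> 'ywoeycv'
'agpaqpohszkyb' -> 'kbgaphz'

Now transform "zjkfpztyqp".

In each case the input is transformed by: move the last 3 characters to the front (rotate right by 3), then keep every other character starting from the first (positions 1st, 3rd, 5th, ...).
Starting from "zjkfpztyqp": after the first operation, "yqpzjkfpzt"; after the second, "ypjfz".

ypjfz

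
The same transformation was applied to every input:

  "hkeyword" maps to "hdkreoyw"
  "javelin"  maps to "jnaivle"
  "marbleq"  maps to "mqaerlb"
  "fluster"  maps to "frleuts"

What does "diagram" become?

The pattern: take characters alternately from the front and the back (1st, last, 2nd, 2nd-last, ...).
Doing the same to "diagram": "dmiaarg".

dmiaarg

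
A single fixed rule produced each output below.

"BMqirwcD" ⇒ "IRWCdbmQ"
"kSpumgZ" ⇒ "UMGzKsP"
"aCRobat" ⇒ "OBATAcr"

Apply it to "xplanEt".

ANeTXPL

The pattern: move the first 3 characters to the end (rotate left by 3), then flip the case of every letter.
Applying that to "xplanEt" gives "ANeTXPL".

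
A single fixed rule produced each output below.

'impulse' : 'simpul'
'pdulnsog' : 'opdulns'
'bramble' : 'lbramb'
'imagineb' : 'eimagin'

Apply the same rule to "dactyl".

ydact

Looking at the pairs, the operation is to delete the last character, then move the last character to the front.
Working it through for "dactyl": intermediate "dacty", final "ydact".
(Check on "bramble": → "brambl" → "lbramb" ✓)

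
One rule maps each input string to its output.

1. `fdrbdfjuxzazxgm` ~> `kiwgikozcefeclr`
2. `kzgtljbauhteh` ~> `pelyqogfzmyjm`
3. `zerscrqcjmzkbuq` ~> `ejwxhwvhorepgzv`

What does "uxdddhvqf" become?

zciiimavk

The transformation: shift every letter 5 places forward in the alphabet (wrapping around).
So "uxdddhvqf" becomes "zciiimavk".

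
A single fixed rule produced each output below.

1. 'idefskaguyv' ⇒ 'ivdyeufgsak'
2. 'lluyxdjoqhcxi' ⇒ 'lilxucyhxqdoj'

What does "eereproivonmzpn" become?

eneprzempnroovi

Looking at the pairs, the operation is to take characters alternately from the front and the back (1st, last, 2nd, 2nd-last, ...).
Doing the same to "eereproivonmzpn": "eneprzempnroovi".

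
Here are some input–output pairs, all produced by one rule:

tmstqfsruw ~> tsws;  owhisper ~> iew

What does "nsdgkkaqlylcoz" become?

gayos

The transformation: move the first 3 characters to the end (rotate left by 3), then keep one character in every 3, starting at position 1 (positions 1st, 4th, 7th, ...).
"nsdgkkaqlylcoz" → "gkkaqlylcoznsd" → "gayos".
(Check on "owhisper": → "isperowh" → "iew" ✓)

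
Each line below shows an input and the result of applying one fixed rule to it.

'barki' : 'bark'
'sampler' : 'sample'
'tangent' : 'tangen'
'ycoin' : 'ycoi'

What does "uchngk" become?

uchng

Looking at the pairs, the operation is to delete the last character.
"uchngk" → "uchng".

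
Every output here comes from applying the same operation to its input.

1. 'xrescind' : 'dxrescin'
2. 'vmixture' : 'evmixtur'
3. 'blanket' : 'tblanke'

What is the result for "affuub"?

baffuu

The transformation: move the last character to the front.
Applying that to "affuub" gives "baffuu".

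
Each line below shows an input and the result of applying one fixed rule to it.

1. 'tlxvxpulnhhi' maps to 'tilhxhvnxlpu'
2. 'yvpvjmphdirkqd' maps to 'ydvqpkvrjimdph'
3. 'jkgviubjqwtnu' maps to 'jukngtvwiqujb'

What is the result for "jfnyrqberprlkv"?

What's happening: take characters alternately from the front and the back (1st, last, 2nd, 2nd-last, ...).
Applying that to "jfnyrqberprlkv" gives "jvfknlyrrpqrbe".

jvfknlyrrpqrbe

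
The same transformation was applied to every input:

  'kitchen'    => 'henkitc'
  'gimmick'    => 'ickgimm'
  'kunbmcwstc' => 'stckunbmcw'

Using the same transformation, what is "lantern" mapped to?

ernlant

The rule is to move the last 3 characters to the front (rotate right by 3).
"lantern" → "ernlant".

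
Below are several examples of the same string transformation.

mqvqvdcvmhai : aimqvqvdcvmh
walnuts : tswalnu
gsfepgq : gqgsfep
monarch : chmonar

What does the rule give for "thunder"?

Looking at the pairs, the operation is to move the last 2 characters to the front (rotate right by 2).
Doing the same to "thunder": "erthund".

erthund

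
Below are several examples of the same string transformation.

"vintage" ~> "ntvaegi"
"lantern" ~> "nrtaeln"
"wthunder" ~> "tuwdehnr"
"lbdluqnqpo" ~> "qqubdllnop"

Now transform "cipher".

What's happening: sort the characters into alphabetical order, then move the last 3 characters to the front (rotate right by 3).
For "cipher" the result is "iprceh".

iprceh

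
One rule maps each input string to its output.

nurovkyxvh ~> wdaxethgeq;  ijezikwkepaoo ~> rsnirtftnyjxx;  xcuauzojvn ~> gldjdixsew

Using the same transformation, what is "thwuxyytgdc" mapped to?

The transformation: shift every letter 9 places forward in the alphabet (wrapping around).
Applying that to "thwuxyytgdc" gives "cqfdghhcpml".

cqfdghhcpml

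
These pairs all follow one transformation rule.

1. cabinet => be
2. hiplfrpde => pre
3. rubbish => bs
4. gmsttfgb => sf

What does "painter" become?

ie

Each output is the input with this applied: keep one character in every 3, starting at position 3 (positions 3rd, 6th, 9th, ...).
Doing the same to "painter": "ie".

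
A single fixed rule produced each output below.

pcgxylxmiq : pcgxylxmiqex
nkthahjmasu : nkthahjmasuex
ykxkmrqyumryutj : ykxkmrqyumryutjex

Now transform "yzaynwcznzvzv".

Rule — append "ex".
Applying that to "yzaynwcznzvzv" gives "yzaynwcznzvzvex".

yzaynwcznzvzvex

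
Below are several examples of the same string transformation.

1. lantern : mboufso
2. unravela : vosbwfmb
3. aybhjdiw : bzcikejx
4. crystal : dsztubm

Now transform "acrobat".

The pattern: shift every letter 1 place forward in the alphabet (wrapping around).
On "acrobat" that produces "bdspcbu".

bdspcbu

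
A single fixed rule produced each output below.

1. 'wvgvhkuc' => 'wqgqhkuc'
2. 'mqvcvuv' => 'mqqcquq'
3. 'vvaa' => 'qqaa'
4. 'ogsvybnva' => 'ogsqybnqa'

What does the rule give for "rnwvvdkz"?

Rule — replace every "v" with "q".
Doing the same to "rnwvvdkz": "rnwqqdkz".

rnwqqdkz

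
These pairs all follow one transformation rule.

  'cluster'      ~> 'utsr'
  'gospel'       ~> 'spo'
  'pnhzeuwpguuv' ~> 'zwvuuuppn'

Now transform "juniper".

urpn

The pattern: sort the characters into reverse alphabetical order, then delete the last 3 characters.
For "juniper", step one produces "urpnjie"; step two turns that into "urpn".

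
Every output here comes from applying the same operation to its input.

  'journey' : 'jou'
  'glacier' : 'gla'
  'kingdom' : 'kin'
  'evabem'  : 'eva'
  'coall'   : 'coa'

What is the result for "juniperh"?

Looking at the pairs, the operation is to keep only the first 3 characters.
Doing the same to "juniperh": "jun".

jun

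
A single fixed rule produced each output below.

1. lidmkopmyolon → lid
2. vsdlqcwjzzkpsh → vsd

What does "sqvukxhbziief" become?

sqv

Rule — keep only the first 3 characters.
Doing the same to "sqvukxhbziief": "sqv".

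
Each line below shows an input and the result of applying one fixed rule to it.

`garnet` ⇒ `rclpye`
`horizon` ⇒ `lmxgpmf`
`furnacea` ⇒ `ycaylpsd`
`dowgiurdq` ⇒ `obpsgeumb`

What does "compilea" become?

Looking at the pairs, the operation is to reverse the string, then shift every letter 2 places backward in the alphabet (wrapping around).
Starting from "compilea": after the first operation, "aelipmoc"; after the second, "ycjgnkma".

ycjgnkma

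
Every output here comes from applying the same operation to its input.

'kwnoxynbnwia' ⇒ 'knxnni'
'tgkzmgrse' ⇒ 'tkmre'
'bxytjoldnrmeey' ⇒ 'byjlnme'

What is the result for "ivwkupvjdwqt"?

iwuvdq

What's happening: keep every other character starting from the first (positions 1st, 3rd, 5th, ...).
For "ivwkupvjdwqt" the result is "iwuvdq".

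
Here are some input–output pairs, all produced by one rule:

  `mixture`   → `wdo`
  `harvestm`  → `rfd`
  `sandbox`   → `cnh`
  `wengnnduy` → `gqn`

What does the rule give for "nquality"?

Looking at the pairs, the operation is to keep one character in every 3, starting at position 1 (positions 1st, 4th, 7th, ...), then shift every letter 10 places forward in the alphabet (wrapping around).
For "nquality", step one produces "nat"; step two turns that into "xkd".

xkd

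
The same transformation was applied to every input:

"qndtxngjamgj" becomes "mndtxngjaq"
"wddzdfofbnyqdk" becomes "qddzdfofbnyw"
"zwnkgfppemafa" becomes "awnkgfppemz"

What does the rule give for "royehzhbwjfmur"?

moyehzhbwjfr

The pattern: delete the last 2 characters, then swap the first and last characters.
Working it through for "royehzhbwjfmur": intermediate "royehzhbwjfm", final "moyehzhbwjfr".
(Check on "qndtxngjamgj": → "qndtxngjam" → "mndtxngjaq" ✓)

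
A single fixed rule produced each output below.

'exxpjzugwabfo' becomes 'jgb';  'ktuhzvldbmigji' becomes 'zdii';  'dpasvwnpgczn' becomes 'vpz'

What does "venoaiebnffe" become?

abf

In each case the input is transformed by: keep one character in every 3, starting at position 2 (positions 2nd, 5th, 8th, ...), then delete the first character.
For "venoaiebnffe", step one produces "eabf"; step two turns that into "abf".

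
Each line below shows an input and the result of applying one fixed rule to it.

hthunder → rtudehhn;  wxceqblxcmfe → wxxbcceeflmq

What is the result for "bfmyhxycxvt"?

xyybcfhmtvx

What's happening: sort the characters into alphabetical order, then move the last 3 characters to the front (rotate right by 3).
Working it through for "bfmyhxycxvt": intermediate "bcfhmtvxxyy", final "xyybcfhmtvx".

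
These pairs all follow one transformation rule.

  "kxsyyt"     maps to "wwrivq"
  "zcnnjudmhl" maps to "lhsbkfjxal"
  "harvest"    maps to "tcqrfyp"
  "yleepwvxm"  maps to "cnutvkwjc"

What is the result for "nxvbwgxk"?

zuevilvt

The rule is to shift every letter 2 places backward in the alphabet (wrapping around), then move the first 3 characters to the end (rotate left by 3).
"nxvbwgxk" → "zuevilvt".
(Check on "kxsyyt": → "ivqwwr" → "wwrivq" ✓)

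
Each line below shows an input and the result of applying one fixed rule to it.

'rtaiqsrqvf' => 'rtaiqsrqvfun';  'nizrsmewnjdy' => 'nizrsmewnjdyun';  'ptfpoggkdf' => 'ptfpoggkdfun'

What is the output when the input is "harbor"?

The transformation: append "un".
Applying that to "harbor" gives "harborun".

harborun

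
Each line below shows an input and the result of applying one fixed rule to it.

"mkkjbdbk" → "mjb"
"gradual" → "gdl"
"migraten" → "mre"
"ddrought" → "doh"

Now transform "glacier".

Each output is the input with this applied: keep one character in every 3, starting at position 1 (positions 1st, 4th, 7th, ...).
For "glacier" the result is "gcr".

gcr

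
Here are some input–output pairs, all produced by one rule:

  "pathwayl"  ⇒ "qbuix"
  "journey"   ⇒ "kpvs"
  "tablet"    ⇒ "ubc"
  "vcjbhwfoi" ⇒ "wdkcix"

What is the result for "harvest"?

Each output is the input with this applied: delete the last 3 characters, then shift every letter 1 place forward in the alphabet (wrapping around).
On "harvest": the first step gives "harv", and the second then gives "ibsw".

ibsw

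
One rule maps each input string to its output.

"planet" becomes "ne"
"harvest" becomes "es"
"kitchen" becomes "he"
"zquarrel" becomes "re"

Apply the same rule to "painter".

The pattern: move the last character to the front, then keep only the last 2 characters.
On "painter": the first step gives "rpainte", and the second then gives "te".

te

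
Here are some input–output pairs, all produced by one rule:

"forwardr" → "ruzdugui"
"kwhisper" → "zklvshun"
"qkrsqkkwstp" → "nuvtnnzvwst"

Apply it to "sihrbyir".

Rule — shift every letter 3 places forward in the alphabet (wrapping around), then move the first character to the end.
For "sihrbyir", step one produces "vlkueblu"; step two turns that into "lkuebluv".

lkuebluv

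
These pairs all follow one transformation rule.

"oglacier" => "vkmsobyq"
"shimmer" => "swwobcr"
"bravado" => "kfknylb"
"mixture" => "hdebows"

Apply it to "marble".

The pattern: shift every letter 10 places forward in the alphabet (wrapping around), then move the first 2 characters to the end (rotate left by 2).
Working it through for "marble": intermediate "wkblvo", final "blvowk".

blvowk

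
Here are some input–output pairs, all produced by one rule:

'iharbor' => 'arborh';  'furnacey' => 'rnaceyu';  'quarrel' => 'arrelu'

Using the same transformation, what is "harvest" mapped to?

The pattern: delete the first character, then move the first character to the end.
Starting from "harvest": after the first operation, "arvest"; after the second, "rvesta".
(Check on "quarrel": → "uarrel" → "arrelu" ✓)

rvesta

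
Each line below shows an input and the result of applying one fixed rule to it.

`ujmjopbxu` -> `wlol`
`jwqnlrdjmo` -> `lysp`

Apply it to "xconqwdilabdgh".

What's happening: shift every letter 2 places forward in the alphabet (wrapping around), then keep only the first 4 characters.
Starting from "xconqwdilabdgh": after the first operation, "zeqpsyfkncdfij"; after the second, "zeqp".

zeqp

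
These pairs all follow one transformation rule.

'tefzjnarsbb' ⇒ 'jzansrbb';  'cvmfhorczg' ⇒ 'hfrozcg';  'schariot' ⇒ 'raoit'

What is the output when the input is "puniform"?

firom

The pattern: delete the first 3 characters, then swap each adjacent pair of characters (1↔2, 3↔4, ...).
For "puniform", step one produces "iform"; step two turns that into "firom".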